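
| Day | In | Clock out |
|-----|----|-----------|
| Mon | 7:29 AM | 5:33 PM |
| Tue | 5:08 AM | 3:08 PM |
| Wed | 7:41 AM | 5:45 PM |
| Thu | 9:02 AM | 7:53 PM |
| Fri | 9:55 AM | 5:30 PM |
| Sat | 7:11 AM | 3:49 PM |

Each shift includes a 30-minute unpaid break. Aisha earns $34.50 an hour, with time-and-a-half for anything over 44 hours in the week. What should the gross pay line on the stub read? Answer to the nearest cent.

Mon: 7:29 AM–5:33 PM = 10 h 4 min; less 30 min break → 9 h 34 min
Tue: 5:08 AM–3:08 PM = 10 h 0 min; less 30 min break → 9 h 30 min
Wed: 7:41 AM–5:45 PM = 10 h 4 min; less 30 min break → 9 h 34 min
Thu: 9:02 AM–7:53 PM = 10 h 51 min; less 30 min break → 10 h 21 min
Fri: 9:55 AM–5:30 PM = 7 h 35 min; less 30 min break → 7 h 5 min
Sat: 7:11 AM–3:49 PM = 8 h 38 min; less 30 min break → 8 h 8 min
Total worked: 54 h 12 min = 3252 min.
Regular 44 h 0 min = 2640 min at $34.50/h; overtime 10 h 12 min = 612 min at $51.75/h.
Pay = (2640 × $34.50 + 612 × $51.75) ÷ 60 = $2045.85.

$2045.85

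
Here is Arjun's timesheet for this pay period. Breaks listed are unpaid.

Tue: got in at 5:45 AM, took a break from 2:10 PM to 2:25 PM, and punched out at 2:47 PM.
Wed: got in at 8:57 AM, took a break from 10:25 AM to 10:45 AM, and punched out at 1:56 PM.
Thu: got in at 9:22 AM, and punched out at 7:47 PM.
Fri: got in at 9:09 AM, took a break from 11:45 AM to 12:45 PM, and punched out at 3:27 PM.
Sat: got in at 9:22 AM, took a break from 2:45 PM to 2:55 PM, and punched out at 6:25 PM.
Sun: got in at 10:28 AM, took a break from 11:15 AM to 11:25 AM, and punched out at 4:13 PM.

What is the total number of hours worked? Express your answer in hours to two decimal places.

Tue: 5:45 AM–2:47 PM = 9 h 2 min; less 15 min break → 8 h 47 min
Wed: 8:57 AM–1:56 PM = 4 h 59 min; less 20 min break → 4 h 39 min
Thu: 9:22 AM–7:47 PM = 10 h 25 min
Fri: 9:09 AM–3:27 PM = 6 h 18 min; less 60 min break → 5 h 18 min
Sat: 9:22 AM–6:25 PM = 9 h 3 min; less 10 min break → 8 h 53 min
Sun: 10:28 AM–4:13 PM = 5 h 45 min; less 10 min break → 5 h 35 min
Total: 8 h 47 min + 4 h 39 min + 10 h 25 min + 5 h 18 min + 8 h 53 min + 5 h 35 min = 43 h 37 min.

43.62 hours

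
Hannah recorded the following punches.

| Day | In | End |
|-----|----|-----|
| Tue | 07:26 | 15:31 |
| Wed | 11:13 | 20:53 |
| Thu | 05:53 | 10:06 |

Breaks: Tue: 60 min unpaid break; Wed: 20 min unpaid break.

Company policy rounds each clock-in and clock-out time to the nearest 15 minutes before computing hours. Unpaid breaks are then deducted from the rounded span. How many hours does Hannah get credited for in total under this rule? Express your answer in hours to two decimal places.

20.42 hours

Tue: in 07:26→07:30, out 15:31→15:30; 8 h 0 min − 60 min = 7 h 0 min
Wed: in 11:13→11:15, out 20:53→21:00; 9 h 45 min − 20 min = 9 h 25 min
Thu: in 05:53→06:00, out 10:06→10:00; 4 h 0 min
Total credited: 20 h 25 min.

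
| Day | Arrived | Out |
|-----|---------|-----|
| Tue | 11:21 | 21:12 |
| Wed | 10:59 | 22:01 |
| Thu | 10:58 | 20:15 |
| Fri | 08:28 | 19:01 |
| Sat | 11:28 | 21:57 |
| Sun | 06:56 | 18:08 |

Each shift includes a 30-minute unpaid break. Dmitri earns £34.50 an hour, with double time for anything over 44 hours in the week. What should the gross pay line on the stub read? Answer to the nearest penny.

Tue: 11:21–21:12 = 9 h 51 min; less 30 min break → 9 h 21 min
Wed: 10:59–22:01 = 11 h 2 min; less 30 min break → 10 h 32 min
Thu: 10:58–20:15 = 9 h 17 min; less 30 min break → 8 h 47 min
Fri: 08:28–19:01 = 10 h 33 min; less 30 min break → 10 h 3 min
Sat: 11:28–21:57 = 10 h 29 min; less 30 min break → 9 h 59 min
Sun: 06:56–18:08 = 11 h 12 min; less 30 min break → 10 h 42 min
Total worked: 59 h 24 min = 3564 min.
Regular 44 h 0 min = 2640 min at £34.50/h; overtime 15 h 24 min = 924 min at £69.00/h.
Pay = (2640 × £34.50 + 924 × £69.00) ÷ 60 = £2580.60.

£2580.60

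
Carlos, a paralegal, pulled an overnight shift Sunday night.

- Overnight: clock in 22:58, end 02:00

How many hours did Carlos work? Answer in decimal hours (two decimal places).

3.03 hours

Overnight: 22:58 → midnight = 1 h 2 min; midnight → 02:00 = 2 h 0 min; span 3 h 2 min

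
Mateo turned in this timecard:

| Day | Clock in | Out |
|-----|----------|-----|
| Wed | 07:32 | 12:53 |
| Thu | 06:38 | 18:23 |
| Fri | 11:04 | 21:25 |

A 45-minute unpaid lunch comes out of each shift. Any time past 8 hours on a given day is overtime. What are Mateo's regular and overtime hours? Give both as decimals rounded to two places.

Regular 20.60 hours, overtime 4.60 hours

Wed: 07:32–12:53 = 5 h 21 min; less 45 min break → 4 h 36 min
Thu: 06:38–18:23 = 11 h 45 min; less 45 min break → 11 h 0 min
Fri: 11:04–21:25 = 10 h 21 min; less 45 min break → 9 h 36 min
Wed reg 4 h 36 min / OT 0 h 0 min; Thu reg 8 h 0 min / OT 3 h 0 min; Fri reg 8 h 0 min / OT 1 h 36 min.
Totals: regular 20 h 36 min, overtime 4 h 36 min.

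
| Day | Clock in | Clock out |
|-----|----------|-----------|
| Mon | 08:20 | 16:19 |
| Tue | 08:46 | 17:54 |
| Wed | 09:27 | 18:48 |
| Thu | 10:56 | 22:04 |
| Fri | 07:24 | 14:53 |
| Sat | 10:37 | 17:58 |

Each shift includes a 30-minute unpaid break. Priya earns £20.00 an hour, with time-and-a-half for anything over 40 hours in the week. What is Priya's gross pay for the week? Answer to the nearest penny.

Mon: 08:20–16:19 = 7 h 59 min; less 30 min break → 7 h 29 min
Tue: 08:46–17:54 = 9 h 8 min; less 30 min break → 8 h 38 min
Wed: 09:27–18:48 = 9 h 21 min; less 30 min break → 8 h 51 min
Thu: 10:56–22:04 = 11 h 8 min; less 30 min break → 10 h 38 min
Fri: 07:24–14:53 = 7 h 29 min; less 30 min break → 6 h 59 min
Sat: 10:37–17:58 = 7 h 21 min; less 30 min break → 6 h 51 min
Total worked: 49 h 26 min = 2966 min.
Regular 40 h 0 min = 2400 min at £20.00/h; overtime 9 h 26 min = 566 min at £30.00/h.
Pay = (2400 × £20.00 + 566 × £30.00) ÷ 60 = £1083.00.

£1083.00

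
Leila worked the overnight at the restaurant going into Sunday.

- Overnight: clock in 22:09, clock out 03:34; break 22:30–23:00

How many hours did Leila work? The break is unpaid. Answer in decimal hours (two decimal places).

Overnight: 22:09 → midnight = 1 h 51 min; midnight → 03:34 = 3 h 34 min; span 5 h 25 min; less 30 min break → 4 h 55 min

4.92 hours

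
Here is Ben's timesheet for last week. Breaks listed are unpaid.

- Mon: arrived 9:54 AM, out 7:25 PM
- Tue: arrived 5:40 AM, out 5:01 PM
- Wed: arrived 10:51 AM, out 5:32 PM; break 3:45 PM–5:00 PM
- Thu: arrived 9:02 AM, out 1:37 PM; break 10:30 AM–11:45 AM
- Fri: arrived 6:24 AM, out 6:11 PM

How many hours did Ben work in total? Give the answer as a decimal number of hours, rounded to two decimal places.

Mon: 9:54 AM–7:25 PM = 9 h 31 min
Tue: 5:40 AM–5:01 PM = 11 h 21 min
Wed: 10:51 AM–5:32 PM = 6 h 41 min; less 75 min break → 5 h 26 min
Thu: 9:02 AM–1:37 PM = 4 h 35 min; less 75 min break → 3 h 20 min
Fri: 6:24 AM–6:11 PM = 11 h 47 min
Total: 9 h 31 min + 11 h 21 min + 5 h 26 min + 3 h 20 min + 11 h 47 min = 41 h 25 min.

41.42 hours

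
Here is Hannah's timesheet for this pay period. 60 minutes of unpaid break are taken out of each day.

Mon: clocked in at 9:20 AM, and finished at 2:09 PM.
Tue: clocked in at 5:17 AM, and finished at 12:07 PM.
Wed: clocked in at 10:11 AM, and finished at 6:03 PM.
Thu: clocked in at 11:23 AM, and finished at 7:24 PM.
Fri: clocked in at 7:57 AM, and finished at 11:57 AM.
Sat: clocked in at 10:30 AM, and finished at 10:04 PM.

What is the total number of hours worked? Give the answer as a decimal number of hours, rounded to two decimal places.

Mon: 9:20 AM–2:09 PM = 4 h 49 min; less 60 min break → 3 h 49 min
Tue: 5:17 AM–12:07 PM = 6 h 50 min; less 60 min break → 5 h 50 min
Wed: 10:11 AM–6:03 PM = 7 h 52 min; less 60 min break → 6 h 52 min
Thu: 11:23 AM–7:24 PM = 8 h 1 min; less 60 min break → 7 h 1 min
Fri: 7:57 AM–11:57 AM = 4 h 0 min; less 60 min break → 3 h 0 min
Sat: 10:30 AM–10:04 PM = 11 h 34 min; less 60 min break → 10 h 34 min
Total: 3 h 49 min + 5 h 50 min + 6 h 52 min + 7 h 1 min + 3 h 0 min + 10 h 34 min = 37 h 6 min.

37.10 hours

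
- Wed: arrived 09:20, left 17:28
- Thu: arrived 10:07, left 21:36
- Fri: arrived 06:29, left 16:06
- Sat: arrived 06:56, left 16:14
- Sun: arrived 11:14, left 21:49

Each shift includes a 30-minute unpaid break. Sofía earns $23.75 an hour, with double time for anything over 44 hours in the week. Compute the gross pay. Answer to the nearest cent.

$1169.29

Wed: 09:20–17:28 = 8 h 8 min; less 30 min break → 7 h 38 min
Thu: 10:07–21:36 = 11 h 29 min; less 30 min break → 10 h 59 min
Fri: 06:29–16:06 = 9 h 37 min; less 30 min break → 9 h 7 min
Sat: 06:56–16:14 = 9 h 18 min; less 30 min break → 8 h 48 min
Sun: 11:14–21:49 = 10 h 35 min; less 30 min break → 10 h 5 min
Total worked: 46 h 37 min = 2797 min.
Regular 44 h 0 min = 2640 min at $23.75/h; overtime 2 h 37 min = 157 min at $47.50/h.
Pay = (2640 × $23.75 + 157 × $47.50) ÷ 60 = $1169.29.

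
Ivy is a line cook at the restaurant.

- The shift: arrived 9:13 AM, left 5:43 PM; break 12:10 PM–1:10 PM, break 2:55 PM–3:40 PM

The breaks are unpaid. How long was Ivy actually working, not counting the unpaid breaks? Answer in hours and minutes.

The shift: 9:13 AM–5:43 PM = 8 h 30 min; less 105 min break → 6 h 45 min

6 h 45 min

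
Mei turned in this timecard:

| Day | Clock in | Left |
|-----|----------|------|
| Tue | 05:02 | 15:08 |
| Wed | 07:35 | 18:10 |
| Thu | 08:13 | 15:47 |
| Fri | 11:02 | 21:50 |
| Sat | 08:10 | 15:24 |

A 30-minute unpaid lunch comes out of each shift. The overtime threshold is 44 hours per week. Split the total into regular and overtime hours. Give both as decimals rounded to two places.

Tue: 05:02–15:08 = 10 h 6 min; less 30 min break → 9 h 36 min
Wed: 07:35–18:10 = 10 h 35 min; less 30 min break → 10 h 5 min
Thu: 08:13–15:47 = 7 h 34 min; less 30 min break → 7 h 4 min
Fri: 11:02–21:50 = 10 h 48 min; less 30 min break → 10 h 18 min
Sat: 08:10–15:24 = 7 h 14 min; less 30 min break → 6 h 44 min
Total worked: 43 h 47 min = 43.78 h.
Threshold 44 h → overtime 0 h 0 min, regular 43 h 47 min.

Regular 43.78 hours, overtime 0.00 hours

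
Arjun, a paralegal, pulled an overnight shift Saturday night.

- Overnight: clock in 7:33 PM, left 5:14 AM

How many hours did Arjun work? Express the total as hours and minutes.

9 h 41 min

Overnight: 7:33 PM → midnight = 4 h 27 min; midnight → 5:14 AM = 5 h 14 min; span 9 h 41 min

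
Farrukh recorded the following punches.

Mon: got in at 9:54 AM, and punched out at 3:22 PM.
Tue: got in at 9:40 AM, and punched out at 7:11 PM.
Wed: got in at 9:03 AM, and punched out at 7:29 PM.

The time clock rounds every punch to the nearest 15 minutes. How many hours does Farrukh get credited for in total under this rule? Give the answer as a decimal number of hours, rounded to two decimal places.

Mon: in 9:54 AM→10:00 AM, out 3:22 PM→3:15 PM; 5 h 15 min
Tue: in 9:40 AM→9:45 AM, out 7:11 PM→7:15 PM; 9 h 30 min
Wed: in 9:03 AM→9:00 AM, out 7:29 PM→7:30 PM; 10 h 30 min
Total credited: 25 h 15 min.

25.25 hours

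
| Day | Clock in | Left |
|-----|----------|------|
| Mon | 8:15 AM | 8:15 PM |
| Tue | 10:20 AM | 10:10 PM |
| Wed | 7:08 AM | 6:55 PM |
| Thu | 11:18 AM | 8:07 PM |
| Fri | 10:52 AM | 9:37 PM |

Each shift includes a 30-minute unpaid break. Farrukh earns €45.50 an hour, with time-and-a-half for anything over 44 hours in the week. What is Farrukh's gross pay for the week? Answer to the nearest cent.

€2594.64

Mon: 8:15 AM–8:15 PM = 12 h 0 min; less 30 min break → 11 h 30 min
Tue: 10:20 AM–10:10 PM = 11 h 50 min; less 30 min break → 11 h 20 min
Wed: 7:08 AM–6:55 PM = 11 h 47 min; less 30 min break → 11 h 17 min
Thu: 11:18 AM–8:07 PM = 8 h 49 min; less 30 min break → 8 h 19 min
Fri: 10:52 AM–9:37 PM = 10 h 45 min; less 30 min break → 10 h 15 min
Total worked: 52 h 41 min = 3161 min.
Regular 44 h 0 min = 2640 min at €45.50/h; overtime 8 h 41 min = 521 min at €68.25/h.
Pay = (2640 × €45.50 + 521 × €68.25) ÷ 60 = €2594.64.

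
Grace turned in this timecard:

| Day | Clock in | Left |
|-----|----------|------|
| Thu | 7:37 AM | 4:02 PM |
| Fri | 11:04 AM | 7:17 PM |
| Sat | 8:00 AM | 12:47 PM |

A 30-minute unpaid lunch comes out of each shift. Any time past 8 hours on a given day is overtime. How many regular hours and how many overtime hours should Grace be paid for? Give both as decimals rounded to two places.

Regular 19.92 hours, overtime 0.00 hours

Thu: 7:37 AM–4:02 PM = 8 h 25 min; less 30 min break → 7 h 55 min
Fri: 11:04 AM–7:17 PM = 8 h 13 min; less 30 min break → 7 h 43 min
Sat: 8:00 AM–12:47 PM = 4 h 47 min; less 30 min break → 4 h 17 min
Thu reg 7 h 55 min / OT 0 h 0 min; Fri reg 7 h 43 min / OT 0 h 0 min; Sat reg 4 h 17 min / OT 0 h 0 min.
Totals: regular 19 h 55 min, overtime 0 h 0 min.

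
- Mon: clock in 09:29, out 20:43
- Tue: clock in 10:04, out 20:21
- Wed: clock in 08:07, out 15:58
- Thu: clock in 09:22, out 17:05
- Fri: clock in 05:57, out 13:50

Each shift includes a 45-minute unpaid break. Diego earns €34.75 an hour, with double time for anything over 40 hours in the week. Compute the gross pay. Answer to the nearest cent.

€1474.56

Mon: 09:29–20:43 = 11 h 14 min; less 45 min break → 10 h 29 min
Tue: 10:04–20:21 = 10 h 17 min; less 45 min break → 9 h 32 min
Wed: 08:07–15:58 = 7 h 51 min; less 45 min break → 7 h 6 min
Thu: 09:22–17:05 = 7 h 43 min; less 45 min break → 6 h 58 min
Fri: 05:57–13:50 = 7 h 53 min; less 45 min break → 7 h 8 min
Total worked: 41 h 13 min = 2473 min.
Regular 40 h 0 min = 2400 min at €34.75/h; overtime 1 h 13 min = 73 min at €69.50/h.
Pay = (2400 × €34.75 + 73 × €69.50) ÷ 60 = €1474.56.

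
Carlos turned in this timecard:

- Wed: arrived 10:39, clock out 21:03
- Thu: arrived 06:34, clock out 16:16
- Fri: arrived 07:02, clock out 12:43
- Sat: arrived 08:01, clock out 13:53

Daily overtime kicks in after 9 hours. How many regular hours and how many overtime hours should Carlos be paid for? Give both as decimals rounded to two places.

Regular 29.55 hours, overtime 2.10 hours

Wed: 10:39–21:03 = 10 h 24 min
Thu: 06:34–16:16 = 9 h 42 min
Fri: 07:02–12:43 = 5 h 41 min
Sat: 08:01–13:53 = 5 h 52 min
Wed reg 9 h 0 min / OT 1 h 24 min; Thu reg 9 h 0 min / OT 0 h 42 min; Fri reg 5 h 41 min / OT 0 h 0 min; Sat reg 5 h 52 min / OT 0 h 0 min.
Totals: regular 29 h 33 min, overtime 2 h 6 min.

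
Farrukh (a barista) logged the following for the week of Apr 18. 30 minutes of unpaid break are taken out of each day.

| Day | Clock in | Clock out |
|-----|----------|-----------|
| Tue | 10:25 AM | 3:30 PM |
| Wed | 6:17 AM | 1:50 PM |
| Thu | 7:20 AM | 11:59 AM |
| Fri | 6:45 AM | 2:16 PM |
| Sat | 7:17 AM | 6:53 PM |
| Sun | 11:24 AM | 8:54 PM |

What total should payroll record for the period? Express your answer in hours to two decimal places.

Tue: 10:25 AM–3:30 PM = 5 h 5 min; less 30 min break → 4 h 35 min
Wed: 6:17 AM–1:50 PM = 7 h 33 min; less 30 min break → 7 h 3 min
Thu: 7:20 AM–11:59 AM = 4 h 39 min; less 30 min break → 4 h 9 min
Fri: 6:45 AM–2:16 PM = 7 h 31 min; less 30 min break → 7 h 1 min
Sat: 7:17 AM–6:53 PM = 11 h 36 min; less 30 min break → 11 h 6 min
Sun: 11:24 AM–8:54 PM = 9 h 30 min; less 30 min break → 9 h 0 min
Total: 4 h 35 min + 7 h 3 min + 4 h 9 min + 7 h 1 min + 11 h 6 min + 9 h 0 min = 42 h 54 min.

42.90 hours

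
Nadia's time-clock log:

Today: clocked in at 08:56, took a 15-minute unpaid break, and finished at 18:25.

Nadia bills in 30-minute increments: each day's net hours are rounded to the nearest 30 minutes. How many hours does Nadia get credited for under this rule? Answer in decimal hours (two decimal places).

Today: 08:56–18:25 = 9 h 29 min − 15 min = 9 h 14 min → rounds to 9 h 0 min

9.00 hours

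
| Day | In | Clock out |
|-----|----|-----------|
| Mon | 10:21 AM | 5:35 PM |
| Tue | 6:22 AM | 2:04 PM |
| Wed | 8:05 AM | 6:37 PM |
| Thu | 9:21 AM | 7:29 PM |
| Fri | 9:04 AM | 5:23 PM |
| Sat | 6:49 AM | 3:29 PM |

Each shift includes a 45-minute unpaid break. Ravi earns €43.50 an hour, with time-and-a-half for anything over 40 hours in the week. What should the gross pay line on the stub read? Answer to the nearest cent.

€2267.44

Mon: 10:21 AM–5:35 PM = 7 h 14 min; less 45 min break → 6 h 29 min
Tue: 6:22 AM–2:04 PM = 7 h 42 min; less 45 min break → 6 h 57 min
Wed: 8:05 AM–6:37 PM = 10 h 32 min; less 45 min break → 9 h 47 min
Thu: 9:21 AM–7:29 PM = 10 h 8 min; less 45 min break → 9 h 23 min
Fri: 9:04 AM–5:23 PM = 8 h 19 min; less 45 min break → 7 h 34 min
Sat: 6:49 AM–3:29 PM = 8 h 40 min; less 45 min break → 7 h 55 min
Total worked: 48 h 5 min = 2885 min.
Regular 40 h 0 min = 2400 min at €43.50/h; overtime 8 h 5 min = 485 min at €65.25/h.
Pay = (2400 × €43.50 + 485 × €65.25) ÷ 60 = €2267.44.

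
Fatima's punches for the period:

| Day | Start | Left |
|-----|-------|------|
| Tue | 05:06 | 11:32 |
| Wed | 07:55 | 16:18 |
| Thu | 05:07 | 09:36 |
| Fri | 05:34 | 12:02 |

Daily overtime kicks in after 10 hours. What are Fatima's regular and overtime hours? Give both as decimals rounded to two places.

Regular 25.77 hours, overtime 0.00 hours

Tue: 05:06–11:32 = 6 h 26 min
Wed: 07:55–16:18 = 8 h 23 min
Thu: 05:07–09:36 = 4 h 29 min
Fri: 05:34–12:02 = 6 h 28 min
Tue reg 6 h 26 min / OT 0 h 0 min; Wed reg 8 h 23 min / OT 0 h 0 min; Thu reg 4 h 29 min / OT 0 h 0 min; Fri reg 6 h 28 min / OT 0 h 0 min.
Totals: regular 25 h 46 min, overtime 0 h 0 min.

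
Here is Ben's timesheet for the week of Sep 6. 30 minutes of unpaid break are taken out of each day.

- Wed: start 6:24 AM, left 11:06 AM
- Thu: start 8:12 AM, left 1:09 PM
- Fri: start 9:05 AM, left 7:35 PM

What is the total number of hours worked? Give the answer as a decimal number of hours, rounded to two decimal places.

18.65 hours

Wed: 6:24 AM–11:06 AM = 4 h 42 min; less 30 min break → 4 h 12 min
Thu: 8:12 AM–1:09 PM = 4 h 57 min; less 30 min break → 4 h 27 min
Fri: 9:05 AM–7:35 PM = 10 h 30 min; less 30 min break → 10 h 0 min
Total: 4 h 12 min + 4 h 27 min + 10 h 0 min = 18 h 39 min.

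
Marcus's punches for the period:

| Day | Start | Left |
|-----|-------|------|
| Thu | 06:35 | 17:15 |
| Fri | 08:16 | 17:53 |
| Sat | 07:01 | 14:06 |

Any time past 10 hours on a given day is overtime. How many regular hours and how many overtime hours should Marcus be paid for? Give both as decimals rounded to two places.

Regular 26.70 hours, overtime 0.67 hours

Thu: 06:35–17:15 = 10 h 40 min
Fri: 08:16–17:53 = 9 h 37 min
Sat: 07:01–14:06 = 7 h 5 min
Thu reg 10 h 0 min / OT 0 h 40 min; Fri reg 9 h 37 min / OT 0 h 0 min; Sat reg 7 h 5 min / OT 0 h 0 min.
Totals: regular 26 h 42 min, overtime 0 h 40 min.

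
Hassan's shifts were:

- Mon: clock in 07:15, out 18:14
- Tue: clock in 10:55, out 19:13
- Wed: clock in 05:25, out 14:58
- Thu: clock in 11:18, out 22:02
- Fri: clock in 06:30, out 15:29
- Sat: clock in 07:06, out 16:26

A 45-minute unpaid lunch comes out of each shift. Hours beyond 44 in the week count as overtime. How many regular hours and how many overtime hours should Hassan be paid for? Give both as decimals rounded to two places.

Mon: 07:15–18:14 = 10 h 59 min; less 45 min break → 10 h 14 min
Tue: 10:55–19:13 = 8 h 18 min; less 45 min break → 7 h 33 min
Wed: 05:25–14:58 = 9 h 33 min; less 45 min break → 8 h 48 min
Thu: 11:18–22:02 = 10 h 44 min; less 45 min break → 9 h 59 min
Fri: 06:30–15:29 = 8 h 59 min; less 45 min break → 8 h 14 min
Sat: 07:06–16:26 = 9 h 20 min; less 45 min break → 8 h 35 min
Total worked: 53 h 23 min = 53.38 h.
Threshold 44 h → overtime 9 h 23 min, regular 44 h 0 min.

Regular 44.00 hours, overtime 9.38 hours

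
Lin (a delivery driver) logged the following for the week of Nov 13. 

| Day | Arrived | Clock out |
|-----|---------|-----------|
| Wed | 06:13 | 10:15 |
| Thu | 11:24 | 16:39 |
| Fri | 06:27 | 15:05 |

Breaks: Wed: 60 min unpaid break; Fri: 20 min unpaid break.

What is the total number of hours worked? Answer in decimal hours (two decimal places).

16.58 hours

Wed: 06:13–10:15 = 4 h 2 min; less 60 min break → 3 h 2 min
Thu: 11:24–16:39 = 5 h 15 min
Fri: 06:27–15:05 = 8 h 38 min; less 20 min break → 8 h 18 min
Total: 3 h 2 min + 5 h 15 min + 8 h 18 min = 16 h 35 min.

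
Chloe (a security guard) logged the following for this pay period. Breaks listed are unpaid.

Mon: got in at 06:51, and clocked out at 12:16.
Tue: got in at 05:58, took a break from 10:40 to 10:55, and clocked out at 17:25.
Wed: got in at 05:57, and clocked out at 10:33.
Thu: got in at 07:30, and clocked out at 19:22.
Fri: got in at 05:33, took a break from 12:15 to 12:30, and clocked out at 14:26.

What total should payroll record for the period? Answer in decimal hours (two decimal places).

Mon: 06:51–12:16 = 5 h 25 min
Tue: 05:58–17:25 = 11 h 27 min; less 15 min break → 11 h 12 min
Wed: 05:57–10:33 = 4 h 36 min
Thu: 07:30–19:22 = 11 h 52 min
Fri: 05:33–14:26 = 8 h 53 min; less 15 min break → 8 h 38 min
Total: 5 h 25 min + 11 h 12 min + 4 h 36 min + 11 h 52 min + 8 h 38 min = 41 h 43 min.

41.72 hours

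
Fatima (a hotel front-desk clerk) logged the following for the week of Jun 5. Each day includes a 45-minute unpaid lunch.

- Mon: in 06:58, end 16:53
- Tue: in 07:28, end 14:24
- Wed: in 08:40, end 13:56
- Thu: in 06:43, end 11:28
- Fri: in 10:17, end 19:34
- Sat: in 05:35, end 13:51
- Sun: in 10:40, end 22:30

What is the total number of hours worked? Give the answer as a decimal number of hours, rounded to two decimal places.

51.00 hours

Mon: 06:58–16:53 = 9 h 55 min; less 45 min break → 9 h 10 min
Tue: 07:28–14:24 = 6 h 56 min; less 45 min break → 6 h 11 min
Wed: 08:40–13:56 = 5 h 16 min; less 45 min break → 4 h 31 min
Thu: 06:43–11:28 = 4 h 45 min; less 45 min break → 4 h 0 min
Fri: 10:17–19:34 = 9 h 17 min; less 45 min break → 8 h 32 min
Sat: 05:35–13:51 = 8 h 16 min; less 45 min break → 7 h 31 min
Sun: 10:40–22:30 = 11 h 50 min; less 45 min break → 11 h 5 min
Total: 9 h 10 min + 6 h 11 min + 4 h 31 min + 4 h 0 min + 8 h 32 min + 7 h 31 min + 11 h 5 min = 51 h 0 min.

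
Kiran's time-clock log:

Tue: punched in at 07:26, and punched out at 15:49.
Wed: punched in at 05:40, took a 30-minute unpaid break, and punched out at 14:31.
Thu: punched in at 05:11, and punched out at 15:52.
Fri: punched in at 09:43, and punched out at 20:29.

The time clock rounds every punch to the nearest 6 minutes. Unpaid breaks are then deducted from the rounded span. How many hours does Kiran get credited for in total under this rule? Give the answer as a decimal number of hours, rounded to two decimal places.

38.20 hours

Tue: in 07:26→07:24, out 15:49→15:48; 8 h 24 min
Wed: in 05:40→05:42, out 14:31→14:30; 8 h 48 min − 30 min = 8 h 18 min
Thu: in 05:11→05:12, out 15:52→15:54; 10 h 42 min
Fri: in 09:43→09:42, out 20:29→20:30; 10 h 48 min
Total credited: 38 h 12 min.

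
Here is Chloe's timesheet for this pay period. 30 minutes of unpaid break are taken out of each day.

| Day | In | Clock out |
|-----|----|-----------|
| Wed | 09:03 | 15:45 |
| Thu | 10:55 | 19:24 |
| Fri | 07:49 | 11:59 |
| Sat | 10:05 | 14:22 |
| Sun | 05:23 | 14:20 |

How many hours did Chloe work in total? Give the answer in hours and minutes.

Wed: 09:03–15:45 = 6 h 42 min; less 30 min break → 6 h 12 min
Thu: 10:55–19:24 = 8 h 29 min; less 30 min break → 7 h 59 min
Fri: 07:49–11:59 = 4 h 10 min; less 30 min break → 3 h 40 min
Sat: 10:05–14:22 = 4 h 17 min; less 30 min break → 3 h 47 min
Sun: 05:23–14:20 = 8 h 57 min; less 30 min break → 8 h 27 min
Total: 6 h 12 min + 7 h 59 min + 3 h 40 min + 3 h 47 min + 8 h 27 min = 30 h 5 min.

30 h 5 min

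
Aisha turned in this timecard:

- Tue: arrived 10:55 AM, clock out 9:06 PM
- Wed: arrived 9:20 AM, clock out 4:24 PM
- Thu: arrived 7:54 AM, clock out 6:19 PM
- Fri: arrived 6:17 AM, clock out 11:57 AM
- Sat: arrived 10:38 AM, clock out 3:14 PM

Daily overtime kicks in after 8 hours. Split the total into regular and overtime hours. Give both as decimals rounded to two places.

Regular 33.33 hours, overtime 4.60 hours

Tue: 10:55 AM–9:06 PM = 10 h 11 min
Wed: 9:20 AM–4:24 PM = 7 h 4 min
Thu: 7:54 AM–6:19 PM = 10 h 25 min
Fri: 6:17 AM–11:57 AM = 5 h 40 min
Sat: 10:38 AM–3:14 PM = 4 h 36 min
Tue reg 8 h 0 min / OT 2 h 11 min; Wed reg 7 h 4 min / OT 0 h 0 min; Thu reg 8 h 0 min / OT 2 h 25 min; Fri reg 5 h 40 min / OT 0 h 0 min; Sat reg 4 h 36 min / OT 0 h 0 min.
Totals: regular 33 h 20 min, overtime 4 h 36 min.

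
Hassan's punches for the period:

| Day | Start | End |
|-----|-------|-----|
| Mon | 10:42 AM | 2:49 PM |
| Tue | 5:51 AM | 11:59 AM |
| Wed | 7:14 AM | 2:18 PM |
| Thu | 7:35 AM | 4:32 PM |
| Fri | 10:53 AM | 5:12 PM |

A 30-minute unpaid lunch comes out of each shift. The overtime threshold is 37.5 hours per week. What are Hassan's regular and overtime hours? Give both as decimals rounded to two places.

Regular 30.08 hours, overtime 0.00 hours

Mon: 10:42 AM–2:49 PM = 4 h 7 min; less 30 min break → 3 h 37 min
Tue: 5:51 AM–11:59 AM = 6 h 8 min; less 30 min break → 5 h 38 min
Wed: 7:14 AM–2:18 PM = 7 h 4 min; less 30 min break → 6 h 34 min
Thu: 7:35 AM–4:32 PM = 8 h 57 min; less 30 min break → 8 h 27 min
Fri: 10:53 AM–5:12 PM = 6 h 19 min; less 30 min break → 5 h 49 min
Total worked: 30 h 5 min = 30.08 h.
Threshold 37.5 h → overtime 0 h 0 min, regular 30 h 5 min.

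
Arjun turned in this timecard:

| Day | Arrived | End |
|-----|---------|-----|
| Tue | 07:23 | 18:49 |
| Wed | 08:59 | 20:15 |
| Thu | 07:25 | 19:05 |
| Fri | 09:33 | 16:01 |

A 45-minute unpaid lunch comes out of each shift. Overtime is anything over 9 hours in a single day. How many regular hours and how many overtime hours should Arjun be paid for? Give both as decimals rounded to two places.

Regular 32.72 hours, overtime 5.12 hours

Tue: 07:23–18:49 = 11 h 26 min; less 45 min break → 10 h 41 min
Wed: 08:59–20:15 = 11 h 16 min; less 45 min break → 10 h 31 min
Thu: 07:25–19:05 = 11 h 40 min; less 45 min break → 10 h 55 min
Fri: 09:33–16:01 = 6 h 28 min; less 45 min break → 5 h 43 min
Tue reg 9 h 0 min / OT 1 h 41 min; Wed reg 9 h 0 min / OT 1 h 31 min; Thu reg 9 h 0 min / OT 1 h 55 min; Fri reg 5 h 43 min / OT 0 h 0 min.
Totals: regular 32 h 43 min, overtime 5 h 7 min.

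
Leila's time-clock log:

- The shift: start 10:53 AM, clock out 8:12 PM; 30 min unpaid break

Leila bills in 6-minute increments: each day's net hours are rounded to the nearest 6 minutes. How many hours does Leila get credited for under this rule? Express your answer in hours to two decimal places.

The shift: 10:53 AM–8:12 PM = 9 h 19 min − 30 min = 8 h 49 min → rounds to 8 h 48 min

8.80 hours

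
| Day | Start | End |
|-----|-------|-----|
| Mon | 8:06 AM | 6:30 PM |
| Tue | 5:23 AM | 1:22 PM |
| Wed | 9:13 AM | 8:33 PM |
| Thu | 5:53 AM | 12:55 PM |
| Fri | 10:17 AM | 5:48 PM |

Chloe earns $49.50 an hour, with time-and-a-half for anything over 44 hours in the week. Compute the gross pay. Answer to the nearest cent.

Mon: 8:06 AM–6:30 PM = 10 h 24 min
Tue: 5:23 AM–1:22 PM = 7 h 59 min
Wed: 9:13 AM–8:33 PM = 11 h 20 min
Thu: 5:53 AM–12:55 PM = 7 h 2 min
Fri: 10:17 AM–5:48 PM = 7 h 31 min
Total worked: 44 h 16 min = 2656 min.
Regular 44 h 0 min = 2640 min at $49.50/h; overtime 0 h 16 min = 16 min at $74.25/h.
Pay = (2640 × $49.50 + 16 × $74.25) ÷ 60 = $2197.80.

$2197.80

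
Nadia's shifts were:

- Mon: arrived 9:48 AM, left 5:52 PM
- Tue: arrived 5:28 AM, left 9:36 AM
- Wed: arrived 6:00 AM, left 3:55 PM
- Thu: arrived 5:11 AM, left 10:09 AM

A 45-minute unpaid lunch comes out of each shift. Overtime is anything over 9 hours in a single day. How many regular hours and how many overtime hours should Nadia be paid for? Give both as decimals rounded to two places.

Regular 23.92 hours, overtime 0.17 hours

Mon: 9:48 AM–5:52 PM = 8 h 4 min; less 45 min break → 7 h 19 min
Tue: 5:28 AM–9:36 AM = 4 h 8 min; less 45 min break → 3 h 23 min
Wed: 6:00 AM–3:55 PM = 9 h 55 min; less 45 min break → 9 h 10 min
Thu: 5:11 AM–10:09 AM = 4 h 58 min; less 45 min break → 4 h 13 min
Mon reg 7 h 19 min / OT 0 h 0 min; Tue reg 3 h 23 min / OT 0 h 0 min; Wed reg 9 h 0 min / OT 0 h 10 min; Thu reg 4 h 13 min / OT 0 h 0 min.
Totals: regular 23 h 55 min, overtime 0 h 10 min.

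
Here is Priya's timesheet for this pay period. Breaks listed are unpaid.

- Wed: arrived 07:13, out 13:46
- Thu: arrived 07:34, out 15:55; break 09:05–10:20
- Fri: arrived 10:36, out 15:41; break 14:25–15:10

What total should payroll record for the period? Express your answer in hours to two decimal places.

17.98 hours

Wed: 07:13–13:46 = 6 h 33 min
Thu: 07:34–15:55 = 8 h 21 min; less 75 min break → 7 h 6 min
Fri: 10:36–15:41 = 5 h 5 min; less 45 min break → 4 h 20 min
Total: 6 h 33 min + 7 h 6 min + 4 h 20 min = 17 h 59 min.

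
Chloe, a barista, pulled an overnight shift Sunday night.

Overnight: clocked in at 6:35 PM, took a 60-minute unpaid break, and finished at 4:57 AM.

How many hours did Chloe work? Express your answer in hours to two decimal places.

9.37 hours

Overnight: 6:35 PM → midnight = 5 h 25 min; midnight → 4:57 AM = 4 h 57 min; span 10 h 22 min; less 60 min break → 9 h 22 min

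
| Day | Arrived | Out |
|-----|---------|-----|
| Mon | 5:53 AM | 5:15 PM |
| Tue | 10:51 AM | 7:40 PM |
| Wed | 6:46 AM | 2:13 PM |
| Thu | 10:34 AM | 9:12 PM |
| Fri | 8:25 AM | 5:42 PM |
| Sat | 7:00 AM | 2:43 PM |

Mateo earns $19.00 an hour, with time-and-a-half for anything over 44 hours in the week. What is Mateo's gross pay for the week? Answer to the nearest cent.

$1157.10

Mon: 5:53 AM–5:15 PM = 11 h 22 min
Tue: 10:51 AM–7:40 PM = 8 h 49 min
Wed: 6:46 AM–2:13 PM = 7 h 27 min
Thu: 10:34 AM–9:12 PM = 10 h 38 min
Fri: 8:25 AM–5:42 PM = 9 h 17 min
Sat: 7:00 AM–2:43 PM = 7 h 43 min
Total worked: 55 h 16 min = 3316 min.
Regular 44 h 0 min = 2640 min at $19.00/h; overtime 11 h 16 min = 676 min at $28.50/h.
Pay = (2640 × $19.00 + 676 × $28.50) ÷ 60 = $1157.10.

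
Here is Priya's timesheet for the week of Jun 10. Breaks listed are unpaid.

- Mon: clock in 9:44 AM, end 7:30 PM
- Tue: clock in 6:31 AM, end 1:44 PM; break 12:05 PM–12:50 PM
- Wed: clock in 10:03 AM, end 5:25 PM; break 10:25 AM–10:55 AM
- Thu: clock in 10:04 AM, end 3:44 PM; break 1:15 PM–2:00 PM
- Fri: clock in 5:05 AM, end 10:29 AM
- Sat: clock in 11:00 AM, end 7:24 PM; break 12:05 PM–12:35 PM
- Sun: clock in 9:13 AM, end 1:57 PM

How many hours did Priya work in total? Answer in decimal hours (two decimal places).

46.05 hours

Mon: 9:44 AM–7:30 PM = 9 h 46 min
Tue: 6:31 AM–1:44 PM = 7 h 13 min; less 45 min break → 6 h 28 min
Wed: 10:03 AM–5:25 PM = 7 h 22 min; less 30 min break → 6 h 52 min
Thu: 10:04 AM–3:44 PM = 5 h 40 min; less 45 min break → 4 h 55 min
Fri: 5:05 AM–10:29 AM = 5 h 24 min
Sat: 11:00 AM–7:24 PM = 8 h 24 min; less 30 min break → 7 h 54 min
Sun: 9:13 AM–1:57 PM = 4 h 44 min
Total: 9 h 46 min + 6 h 28 min + 6 h 52 min + 4 h 55 min + 5 h 24 min + 7 h 54 min + 4 h 44 min = 46 h 3 min.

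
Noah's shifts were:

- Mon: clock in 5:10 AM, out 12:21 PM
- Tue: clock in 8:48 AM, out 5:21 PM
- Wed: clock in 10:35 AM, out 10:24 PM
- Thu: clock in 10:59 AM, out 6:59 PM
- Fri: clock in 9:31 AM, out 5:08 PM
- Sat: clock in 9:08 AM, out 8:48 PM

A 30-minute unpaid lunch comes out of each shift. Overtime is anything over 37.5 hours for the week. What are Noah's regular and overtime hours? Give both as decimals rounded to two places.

Mon: 5:10 AM–12:21 PM = 7 h 11 min; less 30 min break → 6 h 41 min
Tue: 8:48 AM–5:21 PM = 8 h 33 min; less 30 min break → 8 h 3 min
Wed: 10:35 AM–10:24 PM = 11 h 49 min; less 30 min break → 11 h 19 min
Thu: 10:59 AM–6:59 PM = 8 h 0 min; less 30 min break → 7 h 30 min
Fri: 9:31 AM–5:08 PM = 7 h 37 min; less 30 min break → 7 h 7 min
Sat: 9:08 AM–8:48 PM = 11 h 40 min; less 30 min break → 11 h 10 min
Total worked: 51 h 50 min = 51.83 h.
Threshold 37.5 h → overtime 14 h 20 min, regular 37 h 30 min.

Regular 37.50 hours, overtime 14.33 hours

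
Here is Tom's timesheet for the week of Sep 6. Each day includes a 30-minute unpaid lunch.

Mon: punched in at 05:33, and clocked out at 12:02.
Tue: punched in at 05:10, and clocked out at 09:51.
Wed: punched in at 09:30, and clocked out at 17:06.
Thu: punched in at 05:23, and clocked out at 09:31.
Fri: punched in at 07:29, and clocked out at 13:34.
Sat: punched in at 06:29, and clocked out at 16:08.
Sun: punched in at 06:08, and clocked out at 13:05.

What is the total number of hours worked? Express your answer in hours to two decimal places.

Mon: 05:33–12:02 = 6 h 29 min; less 30 min break → 5 h 59 min
Tue: 05:10–09:51 = 4 h 41 min; less 30 min break → 4 h 11 min
Wed: 09:30–17:06 = 7 h 36 min; less 30 min break → 7 h 6 min
Thu: 05:23–09:31 = 4 h 8 min; less 30 min break → 3 h 38 min
Fri: 07:29–13:34 = 6 h 5 min; less 30 min break → 5 h 35 min
Sat: 06:29–16:08 = 9 h 39 min; less 30 min break → 9 h 9 min
Sun: 06:08–13:05 = 6 h 57 min; less 30 min break → 6 h 27 min
Total: 5 h 59 min + 4 h 11 min + 7 h 6 min + 3 h 38 min + 5 h 35 min + 9 h 9 min + 6 h 27 min = 42 h 5 min.

42.08 hours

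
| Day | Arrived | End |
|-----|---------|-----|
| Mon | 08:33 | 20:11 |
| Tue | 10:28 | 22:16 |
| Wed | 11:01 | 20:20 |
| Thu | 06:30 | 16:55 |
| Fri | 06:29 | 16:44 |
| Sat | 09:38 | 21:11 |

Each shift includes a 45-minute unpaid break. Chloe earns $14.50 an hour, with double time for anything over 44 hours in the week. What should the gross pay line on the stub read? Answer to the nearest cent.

Mon: 08:33–20:11 = 11 h 38 min; less 45 min break → 10 h 53 min
Tue: 10:28–22:16 = 11 h 48 min; less 45 min break → 11 h 3 min
Wed: 11:01–20:20 = 9 h 19 min; less 45 min break → 8 h 34 min
Thu: 06:30–16:55 = 10 h 25 min; less 45 min break → 9 h 40 min
Fri: 06:29–16:44 = 10 h 15 min; less 45 min break → 9 h 30 min
Sat: 09:38–21:11 = 11 h 33 min; less 45 min break → 10 h 48 min
Total worked: 60 h 28 min = 3628 min.
Regular 44 h 0 min = 2640 min at $14.50/h; overtime 16 h 28 min = 988 min at $29.00/h.
Pay = (2640 × $14.50 + 988 × $29.00) ÷ 60 = $1115.53.

$1115.53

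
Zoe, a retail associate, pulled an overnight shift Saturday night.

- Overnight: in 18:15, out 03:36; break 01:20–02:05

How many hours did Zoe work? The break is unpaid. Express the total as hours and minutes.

Overnight: 18:15 → midnight = 5 h 45 min; midnight → 03:36 = 3 h 36 min; span 9 h 21 min; less 45 min break → 8 h 36 min

8 h 36 min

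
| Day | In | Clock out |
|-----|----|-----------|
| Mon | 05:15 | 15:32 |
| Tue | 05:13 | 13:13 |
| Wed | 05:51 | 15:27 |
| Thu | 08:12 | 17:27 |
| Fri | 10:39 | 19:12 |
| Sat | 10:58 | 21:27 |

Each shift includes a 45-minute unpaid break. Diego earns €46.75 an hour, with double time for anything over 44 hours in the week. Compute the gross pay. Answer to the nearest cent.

€2773.83

Mon: 05:15–15:32 = 10 h 17 min; less 45 min break → 9 h 32 min
Tue: 05:13–13:13 = 8 h 0 min; less 45 min break → 7 h 15 min
Wed: 05:51–15:27 = 9 h 36 min; less 45 min break → 8 h 51 min
Thu: 08:12–17:27 = 9 h 15 min; less 45 min break → 8 h 30 min
Fri: 10:39–19:12 = 8 h 33 min; less 45 min break → 7 h 48 min
Sat: 10:58–21:27 = 10 h 29 min; less 45 min break → 9 h 44 min
Total worked: 51 h 40 min = 3100 min.
Regular 44 h 0 min = 2640 min at €46.75/h; overtime 7 h 40 min = 460 min at €93.50/h.
Pay = (2640 × €46.75 + 460 × €93.50) ÷ 60 = €2773.83.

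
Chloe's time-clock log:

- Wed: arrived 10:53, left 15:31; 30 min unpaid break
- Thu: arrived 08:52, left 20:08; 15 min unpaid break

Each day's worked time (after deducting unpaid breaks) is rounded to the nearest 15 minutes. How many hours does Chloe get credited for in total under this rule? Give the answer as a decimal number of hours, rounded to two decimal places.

Wed: 10:53–15:31 = 4 h 38 min − 30 min = 4 h 8 min → rounds to 4 h 15 min
Thu: 08:52–20:08 = 11 h 16 min − 15 min = 11 h 1 min → rounds to 11 h 0 min
Total credited: 15 h 15 min.

15.25 hours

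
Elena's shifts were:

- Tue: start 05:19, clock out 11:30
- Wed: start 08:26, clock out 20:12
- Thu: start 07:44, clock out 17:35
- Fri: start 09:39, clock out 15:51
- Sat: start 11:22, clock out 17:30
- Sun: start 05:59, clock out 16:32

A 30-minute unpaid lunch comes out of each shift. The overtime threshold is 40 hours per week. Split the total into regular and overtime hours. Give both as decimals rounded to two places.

Regular 40.00 hours, overtime 7.68 hours

Tue: 05:19–11:30 = 6 h 11 min; less 30 min break → 5 h 41 min
Wed: 08:26–20:12 = 11 h 46 min; less 30 min break → 11 h 16 min
Thu: 07:44–17:35 = 9 h 51 min; less 30 min break → 9 h 21 min
Fri: 09:39–15:51 = 6 h 12 min; less 30 min break → 5 h 42 min
Sat: 11:22–17:30 = 6 h 8 min; less 30 min break → 5 h 38 min
Sun: 05:59–16:32 = 10 h 33 min; less 30 min break → 10 h 3 min
Total worked: 47 h 41 min = 47.68 h.
Threshold 40 h → overtime 7 h 41 min, regular 40 h 0 min.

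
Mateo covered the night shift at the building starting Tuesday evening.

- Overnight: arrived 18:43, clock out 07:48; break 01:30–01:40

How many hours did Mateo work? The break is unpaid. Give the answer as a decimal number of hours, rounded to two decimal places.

Overnight: 18:43 → midnight = 5 h 17 min; midnight → 07:48 = 7 h 48 min; span 13 h 5 min; less 10 min break → 12 h 55 min

12.92 hours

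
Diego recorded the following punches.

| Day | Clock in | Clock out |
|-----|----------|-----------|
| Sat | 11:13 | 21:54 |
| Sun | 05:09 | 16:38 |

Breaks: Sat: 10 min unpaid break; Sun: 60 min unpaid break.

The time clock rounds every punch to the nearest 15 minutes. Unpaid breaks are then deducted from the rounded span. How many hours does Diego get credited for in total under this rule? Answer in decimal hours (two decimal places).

Sat: in 11:13→11:15, out 21:54→22:00; 10 h 45 min − 10 min = 10 h 35 min
Sun: in 05:09→05:15, out 16:38→16:45; 11 h 30 min − 60 min = 10 h 30 min
Total credited: 21 h 5 min.

21.08 hours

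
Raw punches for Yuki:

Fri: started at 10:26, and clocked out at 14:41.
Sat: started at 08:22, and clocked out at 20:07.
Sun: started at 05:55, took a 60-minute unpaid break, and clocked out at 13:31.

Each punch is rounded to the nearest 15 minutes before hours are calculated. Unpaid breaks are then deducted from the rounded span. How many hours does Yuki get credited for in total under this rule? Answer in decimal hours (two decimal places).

22.50 hours

Fri: in 10:26→10:30, out 14:41→14:45; 4 h 15 min
Sat: in 08:22→08:15, out 20:07→20:00; 11 h 45 min
Sun: in 05:55→06:00, out 13:31→13:30; 7 h 30 min − 60 min = 6 h 30 min
Total credited: 22 h 30 min.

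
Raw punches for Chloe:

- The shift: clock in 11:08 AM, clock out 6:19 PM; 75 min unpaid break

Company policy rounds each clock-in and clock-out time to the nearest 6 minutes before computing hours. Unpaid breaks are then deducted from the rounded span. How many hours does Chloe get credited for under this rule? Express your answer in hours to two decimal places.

5.95 hours

The shift: in 11:08 AM→11:06 AM, out 6:19 PM→6:18 PM; 7 h 12 min − 75 min = 5 h 57 min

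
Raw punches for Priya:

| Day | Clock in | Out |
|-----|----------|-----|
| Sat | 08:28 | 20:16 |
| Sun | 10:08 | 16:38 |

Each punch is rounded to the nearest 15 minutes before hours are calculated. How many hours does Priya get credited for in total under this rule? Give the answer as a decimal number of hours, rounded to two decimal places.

Sat: in 08:28→08:30, out 20:16→20:15; 11 h 45 min
Sun: in 10:08→10:15, out 16:38→16:45; 6 h 30 min
Total credited: 18 h 15 min.

18.25 hours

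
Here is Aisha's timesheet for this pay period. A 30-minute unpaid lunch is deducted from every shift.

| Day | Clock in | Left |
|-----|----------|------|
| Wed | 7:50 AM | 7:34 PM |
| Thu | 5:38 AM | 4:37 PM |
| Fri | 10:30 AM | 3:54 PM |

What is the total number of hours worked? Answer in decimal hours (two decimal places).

Wed: 7:50 AM–7:34 PM = 11 h 44 min; less 30 min break → 11 h 14 min
Thu: 5:38 AM–4:37 PM = 10 h 59 min; less 30 min break → 10 h 29 min
Fri: 10:30 AM–3:54 PM = 5 h 24 min; less 30 min break → 4 h 54 min
Total: 11 h 14 min + 10 h 29 min + 4 h 54 min = 26 h 37 min.

26.62 hours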